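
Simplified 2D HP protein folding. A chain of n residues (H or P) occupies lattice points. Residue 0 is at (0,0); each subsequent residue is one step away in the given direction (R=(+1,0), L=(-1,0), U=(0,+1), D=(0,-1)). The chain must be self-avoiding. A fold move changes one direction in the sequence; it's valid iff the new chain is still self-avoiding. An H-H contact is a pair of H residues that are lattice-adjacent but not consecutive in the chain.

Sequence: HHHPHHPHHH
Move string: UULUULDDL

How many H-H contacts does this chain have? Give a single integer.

Answer: 1

Derivation:
Positions: [(0, 0), (0, 1), (0, 2), (-1, 2), (-1, 3), (-1, 4), (-2, 4), (-2, 3), (-2, 2), (-3, 2)]
H-H contact: residue 4 @(-1,3) - residue 7 @(-2, 3)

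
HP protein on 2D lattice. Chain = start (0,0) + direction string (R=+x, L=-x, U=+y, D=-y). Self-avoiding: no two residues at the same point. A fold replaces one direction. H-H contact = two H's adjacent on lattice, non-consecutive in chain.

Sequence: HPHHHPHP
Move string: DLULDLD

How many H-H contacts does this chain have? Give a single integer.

Positions: [(0, 0), (0, -1), (-1, -1), (-1, 0), (-2, 0), (-2, -1), (-3, -1), (-3, -2)]
H-H contact: residue 0 @(0,0) - residue 3 @(-1, 0)

Answer: 1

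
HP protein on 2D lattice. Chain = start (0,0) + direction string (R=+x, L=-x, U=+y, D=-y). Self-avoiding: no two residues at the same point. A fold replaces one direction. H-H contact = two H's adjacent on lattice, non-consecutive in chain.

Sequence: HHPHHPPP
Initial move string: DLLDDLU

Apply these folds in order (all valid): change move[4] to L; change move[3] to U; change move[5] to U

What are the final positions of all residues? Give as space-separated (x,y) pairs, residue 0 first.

Initial moves: DLLDDLU
Fold: move[4]->L => DLLDLLU (positions: [(0, 0), (0, -1), (-1, -1), (-2, -1), (-2, -2), (-3, -2), (-4, -2), (-4, -1)])
Fold: move[3]->U => DLLULLU (positions: [(0, 0), (0, -1), (-1, -1), (-2, -1), (-2, 0), (-3, 0), (-4, 0), (-4, 1)])
Fold: move[5]->U => DLLULUU (positions: [(0, 0), (0, -1), (-1, -1), (-2, -1), (-2, 0), (-3, 0), (-3, 1), (-3, 2)])

Answer: (0,0) (0,-1) (-1,-1) (-2,-1) (-2,0) (-3,0) (-3,1) (-3,2)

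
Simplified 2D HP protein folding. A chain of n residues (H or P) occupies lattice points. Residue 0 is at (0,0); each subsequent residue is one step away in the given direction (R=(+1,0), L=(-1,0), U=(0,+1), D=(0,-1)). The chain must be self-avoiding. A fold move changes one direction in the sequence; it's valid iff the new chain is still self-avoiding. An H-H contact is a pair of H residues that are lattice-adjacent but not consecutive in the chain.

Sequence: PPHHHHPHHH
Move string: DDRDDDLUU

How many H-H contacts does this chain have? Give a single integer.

Answer: 3

Derivation:
Positions: [(0, 0), (0, -1), (0, -2), (1, -2), (1, -3), (1, -4), (1, -5), (0, -5), (0, -4), (0, -3)]
H-H contact: residue 2 @(0,-2) - residue 9 @(0, -3)
H-H contact: residue 4 @(1,-3) - residue 9 @(0, -3)
H-H contact: residue 5 @(1,-4) - residue 8 @(0, -4)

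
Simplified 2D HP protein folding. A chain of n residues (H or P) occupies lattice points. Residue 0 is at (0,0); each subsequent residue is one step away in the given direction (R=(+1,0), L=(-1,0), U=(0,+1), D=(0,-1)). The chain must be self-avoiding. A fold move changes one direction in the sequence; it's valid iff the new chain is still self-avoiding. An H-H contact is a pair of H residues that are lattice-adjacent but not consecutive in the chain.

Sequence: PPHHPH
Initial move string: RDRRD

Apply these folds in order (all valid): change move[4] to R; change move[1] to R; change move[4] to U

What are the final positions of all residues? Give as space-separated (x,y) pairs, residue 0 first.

Initial moves: RDRRD
Fold: move[4]->R => RDRRR (positions: [(0, 0), (1, 0), (1, -1), (2, -1), (3, -1), (4, -1)])
Fold: move[1]->R => RRRRR (positions: [(0, 0), (1, 0), (2, 0), (3, 0), (4, 0), (5, 0)])
Fold: move[4]->U => RRRRU (positions: [(0, 0), (1, 0), (2, 0), (3, 0), (4, 0), (4, 1)])

Answer: (0,0) (1,0) (2,0) (3,0) (4,0) (4,1)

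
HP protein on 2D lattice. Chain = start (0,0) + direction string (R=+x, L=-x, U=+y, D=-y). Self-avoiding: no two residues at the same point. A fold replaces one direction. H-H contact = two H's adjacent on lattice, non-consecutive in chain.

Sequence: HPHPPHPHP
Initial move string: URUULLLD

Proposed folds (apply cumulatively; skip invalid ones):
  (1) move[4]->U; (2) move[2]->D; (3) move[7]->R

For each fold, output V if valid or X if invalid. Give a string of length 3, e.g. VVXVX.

Initial: URUULLLD -> [(0, 0), (0, 1), (1, 1), (1, 2), (1, 3), (0, 3), (-1, 3), (-2, 3), (-2, 2)]
Fold 1: move[4]->U => URUUULLD VALID
Fold 2: move[2]->D => URDUULLD INVALID (collision), skipped
Fold 3: move[7]->R => URUUULLR INVALID (collision), skipped

Answer: VXX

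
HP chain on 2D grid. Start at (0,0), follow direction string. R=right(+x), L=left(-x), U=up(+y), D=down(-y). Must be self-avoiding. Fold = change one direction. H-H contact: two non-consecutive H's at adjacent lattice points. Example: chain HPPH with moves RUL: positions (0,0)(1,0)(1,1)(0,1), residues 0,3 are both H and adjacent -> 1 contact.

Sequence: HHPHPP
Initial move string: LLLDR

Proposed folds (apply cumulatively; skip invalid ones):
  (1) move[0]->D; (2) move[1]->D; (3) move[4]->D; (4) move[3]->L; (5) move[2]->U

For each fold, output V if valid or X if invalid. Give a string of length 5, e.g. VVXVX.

Initial: LLLDR -> [(0, 0), (-1, 0), (-2, 0), (-3, 0), (-3, -1), (-2, -1)]
Fold 1: move[0]->D => DLLDR VALID
Fold 2: move[1]->D => DDLDR VALID
Fold 3: move[4]->D => DDLDD VALID
Fold 4: move[3]->L => DDLLD VALID
Fold 5: move[2]->U => DDULD INVALID (collision), skipped

Answer: VVVVX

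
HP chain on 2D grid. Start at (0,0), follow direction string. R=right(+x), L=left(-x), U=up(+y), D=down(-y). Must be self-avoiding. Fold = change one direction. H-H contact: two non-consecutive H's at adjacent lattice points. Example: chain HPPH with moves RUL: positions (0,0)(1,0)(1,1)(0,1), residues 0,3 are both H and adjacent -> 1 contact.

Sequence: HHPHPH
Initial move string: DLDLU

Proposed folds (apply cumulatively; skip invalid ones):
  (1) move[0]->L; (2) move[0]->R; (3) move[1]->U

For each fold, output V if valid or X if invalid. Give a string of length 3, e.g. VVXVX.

Answer: VXX

Derivation:
Initial: DLDLU -> [(0, 0), (0, -1), (-1, -1), (-1, -2), (-2, -2), (-2, -1)]
Fold 1: move[0]->L => LLDLU VALID
Fold 2: move[0]->R => RLDLU INVALID (collision), skipped
Fold 3: move[1]->U => LUDLU INVALID (collision), skipped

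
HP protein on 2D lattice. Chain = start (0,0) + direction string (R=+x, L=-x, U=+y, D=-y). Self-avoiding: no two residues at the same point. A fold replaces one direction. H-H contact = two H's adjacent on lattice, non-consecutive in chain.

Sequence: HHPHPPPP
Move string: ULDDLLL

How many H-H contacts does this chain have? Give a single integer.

Answer: 1

Derivation:
Positions: [(0, 0), (0, 1), (-1, 1), (-1, 0), (-1, -1), (-2, -1), (-3, -1), (-4, -1)]
H-H contact: residue 0 @(0,0) - residue 3 @(-1, 0)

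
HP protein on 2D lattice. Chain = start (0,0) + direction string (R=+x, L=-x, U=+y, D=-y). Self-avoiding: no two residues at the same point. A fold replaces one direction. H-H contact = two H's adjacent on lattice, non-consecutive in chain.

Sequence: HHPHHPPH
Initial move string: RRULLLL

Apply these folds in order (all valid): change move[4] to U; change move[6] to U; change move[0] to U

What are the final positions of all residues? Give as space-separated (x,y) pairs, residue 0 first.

Answer: (0,0) (0,1) (1,1) (1,2) (0,2) (0,3) (-1,3) (-1,4)

Derivation:
Initial moves: RRULLLL
Fold: move[4]->U => RRULULL (positions: [(0, 0), (1, 0), (2, 0), (2, 1), (1, 1), (1, 2), (0, 2), (-1, 2)])
Fold: move[6]->U => RRULULU (positions: [(0, 0), (1, 0), (2, 0), (2, 1), (1, 1), (1, 2), (0, 2), (0, 3)])
Fold: move[0]->U => URULULU (positions: [(0, 0), (0, 1), (1, 1), (1, 2), (0, 2), (0, 3), (-1, 3), (-1, 4)])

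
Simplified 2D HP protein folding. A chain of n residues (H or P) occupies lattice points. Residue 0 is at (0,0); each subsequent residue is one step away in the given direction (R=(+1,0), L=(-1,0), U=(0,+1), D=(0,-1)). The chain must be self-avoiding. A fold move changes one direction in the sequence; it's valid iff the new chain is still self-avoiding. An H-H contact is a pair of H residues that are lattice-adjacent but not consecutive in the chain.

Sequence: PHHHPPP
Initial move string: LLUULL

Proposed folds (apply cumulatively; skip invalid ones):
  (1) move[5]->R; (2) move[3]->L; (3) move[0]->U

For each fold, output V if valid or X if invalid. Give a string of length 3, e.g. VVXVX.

Answer: XVV

Derivation:
Initial: LLUULL -> [(0, 0), (-1, 0), (-2, 0), (-2, 1), (-2, 2), (-3, 2), (-4, 2)]
Fold 1: move[5]->R => LLUULR INVALID (collision), skipped
Fold 2: move[3]->L => LLULLL VALID
Fold 3: move[0]->U => ULULLL VALID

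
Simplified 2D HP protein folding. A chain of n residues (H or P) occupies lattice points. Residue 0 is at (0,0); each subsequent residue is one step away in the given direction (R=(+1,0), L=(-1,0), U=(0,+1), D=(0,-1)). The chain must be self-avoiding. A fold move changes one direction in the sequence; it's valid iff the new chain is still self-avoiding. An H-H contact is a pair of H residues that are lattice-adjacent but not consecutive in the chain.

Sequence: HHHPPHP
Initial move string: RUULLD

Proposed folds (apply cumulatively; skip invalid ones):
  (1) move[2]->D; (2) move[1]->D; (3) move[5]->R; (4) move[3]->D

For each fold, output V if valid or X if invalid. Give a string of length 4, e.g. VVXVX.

Answer: XXXX

Derivation:
Initial: RUULLD -> [(0, 0), (1, 0), (1, 1), (1, 2), (0, 2), (-1, 2), (-1, 1)]
Fold 1: move[2]->D => RUDLLD INVALID (collision), skipped
Fold 2: move[1]->D => RDULLD INVALID (collision), skipped
Fold 3: move[5]->R => RUULLR INVALID (collision), skipped
Fold 4: move[3]->D => RUUDLD INVALID (collision), skipped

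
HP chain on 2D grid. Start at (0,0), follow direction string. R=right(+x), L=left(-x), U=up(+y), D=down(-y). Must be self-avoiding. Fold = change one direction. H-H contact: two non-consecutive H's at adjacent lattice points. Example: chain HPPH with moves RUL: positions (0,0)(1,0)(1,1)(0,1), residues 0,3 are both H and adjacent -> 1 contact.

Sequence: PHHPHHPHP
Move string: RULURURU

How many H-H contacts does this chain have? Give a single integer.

Positions: [(0, 0), (1, 0), (1, 1), (0, 1), (0, 2), (1, 2), (1, 3), (2, 3), (2, 4)]
H-H contact: residue 2 @(1,1) - residue 5 @(1, 2)

Answer: 1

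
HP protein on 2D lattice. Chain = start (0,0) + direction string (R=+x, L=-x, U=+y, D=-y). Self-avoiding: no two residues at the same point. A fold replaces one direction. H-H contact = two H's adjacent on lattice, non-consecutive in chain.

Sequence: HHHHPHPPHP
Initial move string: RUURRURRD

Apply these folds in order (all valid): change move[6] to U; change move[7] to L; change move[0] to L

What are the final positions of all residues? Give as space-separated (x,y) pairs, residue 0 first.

Initial moves: RUURRURRD
Fold: move[6]->U => RUURRUURD (positions: [(0, 0), (1, 0), (1, 1), (1, 2), (2, 2), (3, 2), (3, 3), (3, 4), (4, 4), (4, 3)])
Fold: move[7]->L => RUURRUULD (positions: [(0, 0), (1, 0), (1, 1), (1, 2), (2, 2), (3, 2), (3, 3), (3, 4), (2, 4), (2, 3)])
Fold: move[0]->L => LUURRUULD (positions: [(0, 0), (-1, 0), (-1, 1), (-1, 2), (0, 2), (1, 2), (1, 3), (1, 4), (0, 4), (0, 3)])

Answer: (0,0) (-1,0) (-1,1) (-1,2) (0,2) (1,2) (1,3) (1,4) (0,4) (0,3)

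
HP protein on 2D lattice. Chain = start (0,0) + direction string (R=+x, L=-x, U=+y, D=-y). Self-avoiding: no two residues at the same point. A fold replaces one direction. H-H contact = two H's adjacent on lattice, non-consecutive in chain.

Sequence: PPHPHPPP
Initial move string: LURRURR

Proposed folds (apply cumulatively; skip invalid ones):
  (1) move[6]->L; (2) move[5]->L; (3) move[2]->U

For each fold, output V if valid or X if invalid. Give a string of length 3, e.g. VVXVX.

Answer: XXV

Derivation:
Initial: LURRURR -> [(0, 0), (-1, 0), (-1, 1), (0, 1), (1, 1), (1, 2), (2, 2), (3, 2)]
Fold 1: move[6]->L => LURRURL INVALID (collision), skipped
Fold 2: move[5]->L => LURRULR INVALID (collision), skipped
Fold 3: move[2]->U => LUURURR VALID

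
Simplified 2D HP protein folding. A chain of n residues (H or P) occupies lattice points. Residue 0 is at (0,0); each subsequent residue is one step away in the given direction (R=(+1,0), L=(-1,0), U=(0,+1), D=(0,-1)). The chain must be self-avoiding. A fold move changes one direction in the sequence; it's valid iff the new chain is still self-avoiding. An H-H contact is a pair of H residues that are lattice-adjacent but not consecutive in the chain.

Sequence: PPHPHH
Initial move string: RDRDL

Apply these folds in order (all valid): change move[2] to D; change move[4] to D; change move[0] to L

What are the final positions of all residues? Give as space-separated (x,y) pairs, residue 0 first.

Answer: (0,0) (-1,0) (-1,-1) (-1,-2) (-1,-3) (-1,-4)

Derivation:
Initial moves: RDRDL
Fold: move[2]->D => RDDDL (positions: [(0, 0), (1, 0), (1, -1), (1, -2), (1, -3), (0, -3)])
Fold: move[4]->D => RDDDD (positions: [(0, 0), (1, 0), (1, -1), (1, -2), (1, -3), (1, -4)])
Fold: move[0]->L => LDDDD (positions: [(0, 0), (-1, 0), (-1, -1), (-1, -2), (-1, -3), (-1, -4)])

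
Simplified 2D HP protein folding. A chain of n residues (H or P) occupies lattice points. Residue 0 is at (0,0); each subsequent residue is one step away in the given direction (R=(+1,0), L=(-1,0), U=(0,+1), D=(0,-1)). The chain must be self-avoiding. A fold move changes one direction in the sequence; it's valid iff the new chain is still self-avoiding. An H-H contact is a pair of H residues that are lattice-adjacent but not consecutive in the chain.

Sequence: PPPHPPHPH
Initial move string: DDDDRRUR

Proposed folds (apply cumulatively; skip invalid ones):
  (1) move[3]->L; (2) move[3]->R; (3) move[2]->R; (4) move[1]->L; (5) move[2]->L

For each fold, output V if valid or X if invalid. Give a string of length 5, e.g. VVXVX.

Answer: XVVXX

Derivation:
Initial: DDDDRRUR -> [(0, 0), (0, -1), (0, -2), (0, -3), (0, -4), (1, -4), (2, -4), (2, -3), (3, -3)]
Fold 1: move[3]->L => DDDLRRUR INVALID (collision), skipped
Fold 2: move[3]->R => DDDRRRUR VALID
Fold 3: move[2]->R => DDRRRRUR VALID
Fold 4: move[1]->L => DLRRRRUR INVALID (collision), skipped
Fold 5: move[2]->L => DDLRRRUR INVALID (collision), skipped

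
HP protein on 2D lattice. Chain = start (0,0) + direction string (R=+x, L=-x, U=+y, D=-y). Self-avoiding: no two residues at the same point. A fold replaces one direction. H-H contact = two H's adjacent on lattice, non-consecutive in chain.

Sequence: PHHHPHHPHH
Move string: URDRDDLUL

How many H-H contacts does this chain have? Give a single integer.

Positions: [(0, 0), (0, 1), (1, 1), (1, 0), (2, 0), (2, -1), (2, -2), (1, -2), (1, -1), (0, -1)]
H-H contact: residue 3 @(1,0) - residue 8 @(1, -1)
H-H contact: residue 5 @(2,-1) - residue 8 @(1, -1)

Answer: 2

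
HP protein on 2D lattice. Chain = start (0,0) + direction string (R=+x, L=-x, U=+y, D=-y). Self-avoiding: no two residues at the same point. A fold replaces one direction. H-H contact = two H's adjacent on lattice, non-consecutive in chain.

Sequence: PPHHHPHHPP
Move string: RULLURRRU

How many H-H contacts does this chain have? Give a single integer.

Answer: 2

Derivation:
Positions: [(0, 0), (1, 0), (1, 1), (0, 1), (-1, 1), (-1, 2), (0, 2), (1, 2), (2, 2), (2, 3)]
H-H contact: residue 2 @(1,1) - residue 7 @(1, 2)
H-H contact: residue 3 @(0,1) - residue 6 @(0, 2)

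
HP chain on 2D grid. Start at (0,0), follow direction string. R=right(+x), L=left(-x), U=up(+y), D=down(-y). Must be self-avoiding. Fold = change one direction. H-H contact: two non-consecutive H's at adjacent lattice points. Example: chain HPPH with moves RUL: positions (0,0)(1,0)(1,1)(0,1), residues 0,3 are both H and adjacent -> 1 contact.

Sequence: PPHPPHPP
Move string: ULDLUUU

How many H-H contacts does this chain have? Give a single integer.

Positions: [(0, 0), (0, 1), (-1, 1), (-1, 0), (-2, 0), (-2, 1), (-2, 2), (-2, 3)]
H-H contact: residue 2 @(-1,1) - residue 5 @(-2, 1)

Answer: 1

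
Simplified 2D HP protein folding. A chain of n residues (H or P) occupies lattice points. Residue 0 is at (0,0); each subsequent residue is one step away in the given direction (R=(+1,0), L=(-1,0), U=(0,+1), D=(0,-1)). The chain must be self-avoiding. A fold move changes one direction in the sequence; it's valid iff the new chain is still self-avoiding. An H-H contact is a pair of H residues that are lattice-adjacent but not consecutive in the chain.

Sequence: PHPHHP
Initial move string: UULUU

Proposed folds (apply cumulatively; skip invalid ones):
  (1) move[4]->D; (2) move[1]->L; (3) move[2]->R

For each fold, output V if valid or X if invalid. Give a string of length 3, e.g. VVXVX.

Initial: UULUU -> [(0, 0), (0, 1), (0, 2), (-1, 2), (-1, 3), (-1, 4)]
Fold 1: move[4]->D => UULUD INVALID (collision), skipped
Fold 2: move[1]->L => ULLUU VALID
Fold 3: move[2]->R => ULRUU INVALID (collision), skipped

Answer: XVX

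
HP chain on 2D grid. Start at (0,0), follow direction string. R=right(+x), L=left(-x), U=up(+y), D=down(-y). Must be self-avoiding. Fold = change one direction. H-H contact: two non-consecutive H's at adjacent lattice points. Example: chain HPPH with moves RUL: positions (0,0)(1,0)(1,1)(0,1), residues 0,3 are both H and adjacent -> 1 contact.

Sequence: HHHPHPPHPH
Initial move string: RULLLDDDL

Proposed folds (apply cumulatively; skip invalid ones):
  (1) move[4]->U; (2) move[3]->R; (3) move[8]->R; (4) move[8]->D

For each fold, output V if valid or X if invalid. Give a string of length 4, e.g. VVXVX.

Answer: XXVV

Derivation:
Initial: RULLLDDDL -> [(0, 0), (1, 0), (1, 1), (0, 1), (-1, 1), (-2, 1), (-2, 0), (-2, -1), (-2, -2), (-3, -2)]
Fold 1: move[4]->U => RULLUDDDL INVALID (collision), skipped
Fold 2: move[3]->R => RULRLDDDL INVALID (collision), skipped
Fold 3: move[8]->R => RULLLDDDR VALID
Fold 4: move[8]->D => RULLLDDDD VALID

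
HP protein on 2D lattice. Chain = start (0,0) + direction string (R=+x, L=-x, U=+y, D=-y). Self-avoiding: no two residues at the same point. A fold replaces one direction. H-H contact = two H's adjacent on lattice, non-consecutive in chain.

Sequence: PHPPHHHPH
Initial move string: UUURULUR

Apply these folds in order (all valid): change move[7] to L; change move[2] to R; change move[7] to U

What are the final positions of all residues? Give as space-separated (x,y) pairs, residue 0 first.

Initial moves: UUURULUR
Fold: move[7]->L => UUURULUL (positions: [(0, 0), (0, 1), (0, 2), (0, 3), (1, 3), (1, 4), (0, 4), (0, 5), (-1, 5)])
Fold: move[2]->R => UURRULUL (positions: [(0, 0), (0, 1), (0, 2), (1, 2), (2, 2), (2, 3), (1, 3), (1, 4), (0, 4)])
Fold: move[7]->U => UURRULUU (positions: [(0, 0), (0, 1), (0, 2), (1, 2), (2, 2), (2, 3), (1, 3), (1, 4), (1, 5)])

Answer: (0,0) (0,1) (0,2) (1,2) (2,2) (2,3) (1,3) (1,4) (1,5)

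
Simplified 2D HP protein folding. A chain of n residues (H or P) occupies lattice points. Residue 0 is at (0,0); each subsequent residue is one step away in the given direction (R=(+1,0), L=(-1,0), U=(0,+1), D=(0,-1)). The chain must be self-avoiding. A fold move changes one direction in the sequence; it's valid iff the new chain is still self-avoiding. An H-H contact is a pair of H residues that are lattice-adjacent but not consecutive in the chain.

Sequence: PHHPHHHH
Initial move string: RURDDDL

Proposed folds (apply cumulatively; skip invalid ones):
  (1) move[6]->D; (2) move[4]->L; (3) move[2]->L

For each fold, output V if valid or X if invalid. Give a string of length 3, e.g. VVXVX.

Initial: RURDDDL -> [(0, 0), (1, 0), (1, 1), (2, 1), (2, 0), (2, -1), (2, -2), (1, -2)]
Fold 1: move[6]->D => RURDDDD VALID
Fold 2: move[4]->L => RURDLDD INVALID (collision), skipped
Fold 3: move[2]->L => RULDDDD INVALID (collision), skipped

Answer: VXX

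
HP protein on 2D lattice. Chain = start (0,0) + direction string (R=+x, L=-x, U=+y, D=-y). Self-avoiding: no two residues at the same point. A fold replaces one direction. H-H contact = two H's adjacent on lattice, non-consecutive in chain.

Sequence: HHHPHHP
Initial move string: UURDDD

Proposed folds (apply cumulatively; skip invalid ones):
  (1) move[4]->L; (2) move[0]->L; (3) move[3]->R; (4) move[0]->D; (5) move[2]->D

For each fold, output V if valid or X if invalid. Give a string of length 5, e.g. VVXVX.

Answer: XXVXX

Derivation:
Initial: UURDDD -> [(0, 0), (0, 1), (0, 2), (1, 2), (1, 1), (1, 0), (1, -1)]
Fold 1: move[4]->L => UURDLD INVALID (collision), skipped
Fold 2: move[0]->L => LURDDD INVALID (collision), skipped
Fold 3: move[3]->R => UURRDD VALID
Fold 4: move[0]->D => DURRDD INVALID (collision), skipped
Fold 5: move[2]->D => UUDRDD INVALID (collision), skipped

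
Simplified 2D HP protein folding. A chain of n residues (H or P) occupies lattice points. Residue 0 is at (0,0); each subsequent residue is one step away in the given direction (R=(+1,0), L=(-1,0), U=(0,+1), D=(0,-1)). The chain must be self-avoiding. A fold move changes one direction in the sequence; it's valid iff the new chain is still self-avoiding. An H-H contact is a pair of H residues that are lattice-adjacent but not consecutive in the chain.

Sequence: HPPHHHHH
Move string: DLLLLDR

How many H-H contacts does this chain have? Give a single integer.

Answer: 1

Derivation:
Positions: [(0, 0), (0, -1), (-1, -1), (-2, -1), (-3, -1), (-4, -1), (-4, -2), (-3, -2)]
H-H contact: residue 4 @(-3,-1) - residue 7 @(-3, -2)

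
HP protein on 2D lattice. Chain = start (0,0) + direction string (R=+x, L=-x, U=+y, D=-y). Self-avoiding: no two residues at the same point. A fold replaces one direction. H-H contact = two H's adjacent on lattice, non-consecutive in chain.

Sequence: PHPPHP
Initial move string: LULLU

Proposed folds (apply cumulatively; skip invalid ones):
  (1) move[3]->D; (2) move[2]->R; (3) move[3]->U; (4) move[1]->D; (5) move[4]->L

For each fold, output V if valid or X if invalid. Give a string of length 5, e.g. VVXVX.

Answer: XXVVV

Derivation:
Initial: LULLU -> [(0, 0), (-1, 0), (-1, 1), (-2, 1), (-3, 1), (-3, 2)]
Fold 1: move[3]->D => LULDU INVALID (collision), skipped
Fold 2: move[2]->R => LURLU INVALID (collision), skipped
Fold 3: move[3]->U => LULUU VALID
Fold 4: move[1]->D => LDLUU VALID
Fold 5: move[4]->L => LDLUL VALID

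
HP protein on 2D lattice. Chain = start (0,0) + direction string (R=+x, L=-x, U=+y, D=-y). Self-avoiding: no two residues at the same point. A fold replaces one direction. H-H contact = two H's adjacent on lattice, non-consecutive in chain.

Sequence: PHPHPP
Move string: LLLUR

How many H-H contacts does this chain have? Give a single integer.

Positions: [(0, 0), (-1, 0), (-2, 0), (-3, 0), (-3, 1), (-2, 1)]
No H-H contacts found.

Answer: 0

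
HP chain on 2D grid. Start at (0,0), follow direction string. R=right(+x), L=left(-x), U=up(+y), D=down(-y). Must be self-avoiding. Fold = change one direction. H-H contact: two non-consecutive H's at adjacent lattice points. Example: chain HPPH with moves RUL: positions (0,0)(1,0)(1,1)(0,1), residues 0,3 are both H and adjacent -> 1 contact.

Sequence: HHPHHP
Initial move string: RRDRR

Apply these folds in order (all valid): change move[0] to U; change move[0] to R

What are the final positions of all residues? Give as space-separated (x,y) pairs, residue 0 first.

Initial moves: RRDRR
Fold: move[0]->U => URDRR (positions: [(0, 0), (0, 1), (1, 1), (1, 0), (2, 0), (3, 0)])
Fold: move[0]->R => RRDRR (positions: [(0, 0), (1, 0), (2, 0), (2, -1), (3, -1), (4, -1)])

Answer: (0,0) (1,0) (2,0) (2,-1) (3,-1) (4,-1)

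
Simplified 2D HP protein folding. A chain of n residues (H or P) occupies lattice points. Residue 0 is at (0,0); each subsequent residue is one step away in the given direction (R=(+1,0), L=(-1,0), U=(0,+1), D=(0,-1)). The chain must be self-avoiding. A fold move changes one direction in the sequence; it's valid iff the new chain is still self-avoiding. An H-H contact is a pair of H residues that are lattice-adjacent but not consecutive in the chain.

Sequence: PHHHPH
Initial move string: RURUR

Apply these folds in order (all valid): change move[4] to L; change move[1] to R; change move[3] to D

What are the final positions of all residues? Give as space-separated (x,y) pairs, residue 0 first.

Answer: (0,0) (1,0) (2,0) (3,0) (3,-1) (2,-1)

Derivation:
Initial moves: RURUR
Fold: move[4]->L => RURUL (positions: [(0, 0), (1, 0), (1, 1), (2, 1), (2, 2), (1, 2)])
Fold: move[1]->R => RRRUL (positions: [(0, 0), (1, 0), (2, 0), (3, 0), (3, 1), (2, 1)])
Fold: move[3]->D => RRRDL (positions: [(0, 0), (1, 0), (2, 0), (3, 0), (3, -1), (2, -1)])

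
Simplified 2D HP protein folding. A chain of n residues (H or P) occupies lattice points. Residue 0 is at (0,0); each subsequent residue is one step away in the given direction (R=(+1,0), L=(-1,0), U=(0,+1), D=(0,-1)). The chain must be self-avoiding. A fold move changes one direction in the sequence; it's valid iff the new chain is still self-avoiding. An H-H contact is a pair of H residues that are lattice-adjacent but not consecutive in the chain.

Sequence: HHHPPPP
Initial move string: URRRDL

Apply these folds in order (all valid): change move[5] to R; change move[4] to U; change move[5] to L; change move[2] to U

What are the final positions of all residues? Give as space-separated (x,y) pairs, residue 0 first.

Answer: (0,0) (0,1) (1,1) (1,2) (2,2) (2,3) (1,3)

Derivation:
Initial moves: URRRDL
Fold: move[5]->R => URRRDR (positions: [(0, 0), (0, 1), (1, 1), (2, 1), (3, 1), (3, 0), (4, 0)])
Fold: move[4]->U => URRRUR (positions: [(0, 0), (0, 1), (1, 1), (2, 1), (3, 1), (3, 2), (4, 2)])
Fold: move[5]->L => URRRUL (positions: [(0, 0), (0, 1), (1, 1), (2, 1), (3, 1), (3, 2), (2, 2)])
Fold: move[2]->U => URURUL (positions: [(0, 0), (0, 1), (1, 1), (1, 2), (2, 2), (2, 3), (1, 3)])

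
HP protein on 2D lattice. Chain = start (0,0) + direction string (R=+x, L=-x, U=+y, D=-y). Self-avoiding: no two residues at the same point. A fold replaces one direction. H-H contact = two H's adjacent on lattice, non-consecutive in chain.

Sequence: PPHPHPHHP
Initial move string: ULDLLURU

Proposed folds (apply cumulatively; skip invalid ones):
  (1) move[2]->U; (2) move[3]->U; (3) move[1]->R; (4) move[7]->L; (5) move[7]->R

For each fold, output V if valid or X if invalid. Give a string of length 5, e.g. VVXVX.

Initial: ULDLLURU -> [(0, 0), (0, 1), (-1, 1), (-1, 0), (-2, 0), (-3, 0), (-3, 1), (-2, 1), (-2, 2)]
Fold 1: move[2]->U => ULULLURU VALID
Fold 2: move[3]->U => ULUULURU VALID
Fold 3: move[1]->R => URUULURU VALID
Fold 4: move[7]->L => URUULURL INVALID (collision), skipped
Fold 5: move[7]->R => URUULURR VALID

Answer: VVVXV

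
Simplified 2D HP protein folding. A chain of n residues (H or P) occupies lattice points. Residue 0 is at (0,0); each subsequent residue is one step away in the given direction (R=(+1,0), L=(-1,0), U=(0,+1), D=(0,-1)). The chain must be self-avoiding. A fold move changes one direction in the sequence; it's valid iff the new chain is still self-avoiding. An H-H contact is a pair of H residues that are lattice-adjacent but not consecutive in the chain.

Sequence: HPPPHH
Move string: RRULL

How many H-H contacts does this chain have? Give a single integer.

Answer: 1

Derivation:
Positions: [(0, 0), (1, 0), (2, 0), (2, 1), (1, 1), (0, 1)]
H-H contact: residue 0 @(0,0) - residue 5 @(0, 1)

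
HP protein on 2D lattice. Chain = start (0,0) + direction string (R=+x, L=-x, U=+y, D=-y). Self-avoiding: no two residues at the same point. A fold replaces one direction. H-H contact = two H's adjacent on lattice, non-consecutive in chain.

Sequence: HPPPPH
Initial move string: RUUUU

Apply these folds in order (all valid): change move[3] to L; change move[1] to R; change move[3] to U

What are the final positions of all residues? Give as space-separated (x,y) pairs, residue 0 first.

Initial moves: RUUUU
Fold: move[3]->L => RUULU (positions: [(0, 0), (1, 0), (1, 1), (1, 2), (0, 2), (0, 3)])
Fold: move[1]->R => RRULU (positions: [(0, 0), (1, 0), (2, 0), (2, 1), (1, 1), (1, 2)])
Fold: move[3]->U => RRUUU (positions: [(0, 0), (1, 0), (2, 0), (2, 1), (2, 2), (2, 3)])

Answer: (0,0) (1,0) (2,0) (2,1) (2,2) (2,3)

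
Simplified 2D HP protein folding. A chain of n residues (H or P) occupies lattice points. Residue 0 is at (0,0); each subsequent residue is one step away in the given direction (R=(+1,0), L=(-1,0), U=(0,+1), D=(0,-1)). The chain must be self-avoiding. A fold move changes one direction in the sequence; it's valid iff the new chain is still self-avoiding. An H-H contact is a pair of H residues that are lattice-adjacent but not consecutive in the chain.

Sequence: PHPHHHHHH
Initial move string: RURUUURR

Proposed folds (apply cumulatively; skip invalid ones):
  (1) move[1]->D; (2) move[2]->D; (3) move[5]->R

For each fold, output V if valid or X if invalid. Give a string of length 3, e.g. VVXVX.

Initial: RURUUURR -> [(0, 0), (1, 0), (1, 1), (2, 1), (2, 2), (2, 3), (2, 4), (3, 4), (4, 4)]
Fold 1: move[1]->D => RDRUUURR VALID
Fold 2: move[2]->D => RDDUUURR INVALID (collision), skipped
Fold 3: move[5]->R => RDRUURRR VALID

Answer: VXV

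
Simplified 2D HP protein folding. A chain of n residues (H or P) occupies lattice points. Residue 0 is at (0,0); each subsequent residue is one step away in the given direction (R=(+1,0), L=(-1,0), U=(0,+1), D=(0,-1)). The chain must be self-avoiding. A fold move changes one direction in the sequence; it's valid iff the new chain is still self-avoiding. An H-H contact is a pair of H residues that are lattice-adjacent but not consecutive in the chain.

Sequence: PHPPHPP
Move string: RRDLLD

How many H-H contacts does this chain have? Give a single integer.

Answer: 1

Derivation:
Positions: [(0, 0), (1, 0), (2, 0), (2, -1), (1, -1), (0, -1), (0, -2)]
H-H contact: residue 1 @(1,0) - residue 4 @(1, -1)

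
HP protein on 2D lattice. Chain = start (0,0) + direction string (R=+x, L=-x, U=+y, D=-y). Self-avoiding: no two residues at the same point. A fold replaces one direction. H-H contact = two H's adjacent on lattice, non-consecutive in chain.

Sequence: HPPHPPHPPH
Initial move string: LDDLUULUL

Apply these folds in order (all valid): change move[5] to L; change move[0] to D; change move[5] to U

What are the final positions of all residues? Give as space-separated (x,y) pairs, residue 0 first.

Initial moves: LDDLUULUL
Fold: move[5]->L => LDDLULLUL (positions: [(0, 0), (-1, 0), (-1, -1), (-1, -2), (-2, -2), (-2, -1), (-3, -1), (-4, -1), (-4, 0), (-5, 0)])
Fold: move[0]->D => DDDLULLUL (positions: [(0, 0), (0, -1), (0, -2), (0, -3), (-1, -3), (-1, -2), (-2, -2), (-3, -2), (-3, -1), (-4, -1)])
Fold: move[5]->U => DDDLUULUL (positions: [(0, 0), (0, -1), (0, -2), (0, -3), (-1, -3), (-1, -2), (-1, -1), (-2, -1), (-2, 0), (-3, 0)])

Answer: (0,0) (0,-1) (0,-2) (0,-3) (-1,-3) (-1,-2) (-1,-1) (-2,-1) (-2,0) (-3,0)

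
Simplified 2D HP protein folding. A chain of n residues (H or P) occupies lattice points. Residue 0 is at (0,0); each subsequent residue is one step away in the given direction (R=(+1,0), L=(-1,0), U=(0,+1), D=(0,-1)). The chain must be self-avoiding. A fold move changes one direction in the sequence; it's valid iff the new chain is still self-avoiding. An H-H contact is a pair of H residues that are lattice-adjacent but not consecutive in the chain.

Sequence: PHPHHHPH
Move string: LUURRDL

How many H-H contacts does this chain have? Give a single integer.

Answer: 1

Derivation:
Positions: [(0, 0), (-1, 0), (-1, 1), (-1, 2), (0, 2), (1, 2), (1, 1), (0, 1)]
H-H contact: residue 4 @(0,2) - residue 7 @(0, 1)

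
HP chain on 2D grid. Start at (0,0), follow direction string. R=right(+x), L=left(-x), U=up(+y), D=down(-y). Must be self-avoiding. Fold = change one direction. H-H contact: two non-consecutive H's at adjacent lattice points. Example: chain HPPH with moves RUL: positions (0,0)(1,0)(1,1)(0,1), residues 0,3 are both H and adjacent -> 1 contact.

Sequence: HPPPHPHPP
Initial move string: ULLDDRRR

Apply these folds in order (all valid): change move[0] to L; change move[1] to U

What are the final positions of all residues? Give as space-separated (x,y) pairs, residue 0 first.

Answer: (0,0) (-1,0) (-1,1) (-2,1) (-2,0) (-2,-1) (-1,-1) (0,-1) (1,-1)

Derivation:
Initial moves: ULLDDRRR
Fold: move[0]->L => LLLDDRRR (positions: [(0, 0), (-1, 0), (-2, 0), (-3, 0), (-3, -1), (-3, -2), (-2, -2), (-1, -2), (0, -2)])
Fold: move[1]->U => LULDDRRR (positions: [(0, 0), (-1, 0), (-1, 1), (-2, 1), (-2, 0), (-2, -1), (-1, -1), (0, -1), (1, -1)])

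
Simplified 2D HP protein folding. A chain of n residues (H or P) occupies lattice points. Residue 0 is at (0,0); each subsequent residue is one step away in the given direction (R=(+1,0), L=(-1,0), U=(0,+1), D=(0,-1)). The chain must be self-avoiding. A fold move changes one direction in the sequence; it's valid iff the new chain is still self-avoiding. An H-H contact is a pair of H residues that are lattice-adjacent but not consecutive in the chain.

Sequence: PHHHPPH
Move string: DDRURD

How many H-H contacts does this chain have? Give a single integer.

Positions: [(0, 0), (0, -1), (0, -2), (1, -2), (1, -1), (2, -1), (2, -2)]
H-H contact: residue 3 @(1,-2) - residue 6 @(2, -2)

Answer: 1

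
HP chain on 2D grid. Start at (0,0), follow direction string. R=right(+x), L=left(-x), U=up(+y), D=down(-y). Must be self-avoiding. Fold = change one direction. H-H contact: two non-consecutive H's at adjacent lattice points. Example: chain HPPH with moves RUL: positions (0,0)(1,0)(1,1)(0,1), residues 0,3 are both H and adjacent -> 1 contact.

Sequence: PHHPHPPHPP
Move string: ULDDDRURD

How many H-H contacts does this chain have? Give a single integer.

Positions: [(0, 0), (0, 1), (-1, 1), (-1, 0), (-1, -1), (-1, -2), (0, -2), (0, -1), (1, -1), (1, -2)]
H-H contact: residue 4 @(-1,-1) - residue 7 @(0, -1)

Answer: 1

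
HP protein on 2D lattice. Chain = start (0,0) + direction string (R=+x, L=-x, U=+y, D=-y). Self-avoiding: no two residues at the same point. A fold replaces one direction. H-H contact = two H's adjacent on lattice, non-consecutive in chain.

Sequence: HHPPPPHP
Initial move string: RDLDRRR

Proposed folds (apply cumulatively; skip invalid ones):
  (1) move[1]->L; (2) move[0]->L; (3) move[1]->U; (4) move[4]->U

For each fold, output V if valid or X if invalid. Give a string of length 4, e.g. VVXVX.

Initial: RDLDRRR -> [(0, 0), (1, 0), (1, -1), (0, -1), (0, -2), (1, -2), (2, -2), (3, -2)]
Fold 1: move[1]->L => RLLDRRR INVALID (collision), skipped
Fold 2: move[0]->L => LDLDRRR VALID
Fold 3: move[1]->U => LULDRRR INVALID (collision), skipped
Fold 4: move[4]->U => LDLDURR INVALID (collision), skipped

Answer: XVXX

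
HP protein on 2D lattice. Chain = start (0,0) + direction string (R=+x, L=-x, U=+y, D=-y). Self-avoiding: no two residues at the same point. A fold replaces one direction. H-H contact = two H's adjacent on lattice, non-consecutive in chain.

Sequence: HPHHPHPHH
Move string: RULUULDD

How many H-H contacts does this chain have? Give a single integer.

Answer: 2

Derivation:
Positions: [(0, 0), (1, 0), (1, 1), (0, 1), (0, 2), (0, 3), (-1, 3), (-1, 2), (-1, 1)]
H-H contact: residue 0 @(0,0) - residue 3 @(0, 1)
H-H contact: residue 3 @(0,1) - residue 8 @(-1, 1)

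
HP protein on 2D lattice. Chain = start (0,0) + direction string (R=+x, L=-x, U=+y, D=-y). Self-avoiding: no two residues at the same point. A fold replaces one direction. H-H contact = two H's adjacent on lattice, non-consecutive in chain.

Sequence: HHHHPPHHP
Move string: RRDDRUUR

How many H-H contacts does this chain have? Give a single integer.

Positions: [(0, 0), (1, 0), (2, 0), (2, -1), (2, -2), (3, -2), (3, -1), (3, 0), (4, 0)]
H-H contact: residue 2 @(2,0) - residue 7 @(3, 0)
H-H contact: residue 3 @(2,-1) - residue 6 @(3, -1)

Answer: 2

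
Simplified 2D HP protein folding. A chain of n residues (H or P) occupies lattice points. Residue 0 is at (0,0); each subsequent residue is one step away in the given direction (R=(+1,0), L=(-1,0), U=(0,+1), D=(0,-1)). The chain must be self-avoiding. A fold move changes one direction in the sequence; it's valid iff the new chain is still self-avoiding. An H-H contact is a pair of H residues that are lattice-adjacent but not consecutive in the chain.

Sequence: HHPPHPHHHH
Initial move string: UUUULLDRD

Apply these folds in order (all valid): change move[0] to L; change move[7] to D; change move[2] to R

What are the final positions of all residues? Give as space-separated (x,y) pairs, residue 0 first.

Initial moves: UUUULLDRD
Fold: move[0]->L => LUUULLDRD (positions: [(0, 0), (-1, 0), (-1, 1), (-1, 2), (-1, 3), (-2, 3), (-3, 3), (-3, 2), (-2, 2), (-2, 1)])
Fold: move[7]->D => LUUULLDDD (positions: [(0, 0), (-1, 0), (-1, 1), (-1, 2), (-1, 3), (-2, 3), (-3, 3), (-3, 2), (-3, 1), (-3, 0)])
Fold: move[2]->R => LURULLDDD (positions: [(0, 0), (-1, 0), (-1, 1), (0, 1), (0, 2), (-1, 2), (-2, 2), (-2, 1), (-2, 0), (-2, -1)])

Answer: (0,0) (-1,0) (-1,1) (0,1) (0,2) (-1,2) (-2,2) (-2,1) (-2,0) (-2,-1)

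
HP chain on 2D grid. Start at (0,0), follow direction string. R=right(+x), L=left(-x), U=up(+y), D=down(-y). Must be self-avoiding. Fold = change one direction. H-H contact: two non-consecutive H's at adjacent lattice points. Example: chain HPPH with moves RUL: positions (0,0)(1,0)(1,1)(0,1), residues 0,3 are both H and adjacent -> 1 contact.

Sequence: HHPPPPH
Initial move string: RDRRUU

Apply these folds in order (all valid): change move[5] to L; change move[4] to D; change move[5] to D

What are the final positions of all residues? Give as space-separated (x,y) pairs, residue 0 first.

Answer: (0,0) (1,0) (1,-1) (2,-1) (3,-1) (3,-2) (3,-3)

Derivation:
Initial moves: RDRRUU
Fold: move[5]->L => RDRRUL (positions: [(0, 0), (1, 0), (1, -1), (2, -1), (3, -1), (3, 0), (2, 0)])
Fold: move[4]->D => RDRRDL (positions: [(0, 0), (1, 0), (1, -1), (2, -1), (3, -1), (3, -2), (2, -2)])
Fold: move[5]->D => RDRRDD (positions: [(0, 0), (1, 0), (1, -1), (2, -1), (3, -1), (3, -2), (3, -3)])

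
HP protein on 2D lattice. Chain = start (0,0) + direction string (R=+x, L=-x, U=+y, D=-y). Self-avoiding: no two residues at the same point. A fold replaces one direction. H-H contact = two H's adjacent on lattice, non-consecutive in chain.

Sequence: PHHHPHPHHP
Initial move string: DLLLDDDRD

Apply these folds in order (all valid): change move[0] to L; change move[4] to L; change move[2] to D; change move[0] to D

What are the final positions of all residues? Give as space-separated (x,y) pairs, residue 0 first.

Initial moves: DLLLDDDRD
Fold: move[0]->L => LLLLDDDRD (positions: [(0, 0), (-1, 0), (-2, 0), (-3, 0), (-4, 0), (-4, -1), (-4, -2), (-4, -3), (-3, -3), (-3, -4)])
Fold: move[4]->L => LLLLLDDRD (positions: [(0, 0), (-1, 0), (-2, 0), (-3, 0), (-4, 0), (-5, 0), (-5, -1), (-5, -2), (-4, -2), (-4, -3)])
Fold: move[2]->D => LLDLLDDRD (positions: [(0, 0), (-1, 0), (-2, 0), (-2, -1), (-3, -1), (-4, -1), (-4, -2), (-4, -3), (-3, -3), (-3, -4)])
Fold: move[0]->D => DLDLLDDRD (positions: [(0, 0), (0, -1), (-1, -1), (-1, -2), (-2, -2), (-3, -2), (-3, -3), (-3, -4), (-2, -4), (-2, -5)])

Answer: (0,0) (0,-1) (-1,-1) (-1,-2) (-2,-2) (-3,-2) (-3,-3) (-3,-4) (-2,-4) (-2,-5)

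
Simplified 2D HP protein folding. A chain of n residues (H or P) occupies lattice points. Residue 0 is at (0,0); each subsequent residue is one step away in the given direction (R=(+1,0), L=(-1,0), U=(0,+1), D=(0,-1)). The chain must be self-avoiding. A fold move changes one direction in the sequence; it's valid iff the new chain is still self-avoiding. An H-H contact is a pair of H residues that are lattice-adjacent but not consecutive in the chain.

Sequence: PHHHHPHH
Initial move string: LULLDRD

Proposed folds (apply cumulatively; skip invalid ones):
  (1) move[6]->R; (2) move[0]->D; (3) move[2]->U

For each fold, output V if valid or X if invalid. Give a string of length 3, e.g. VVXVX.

Initial: LULLDRD -> [(0, 0), (-1, 0), (-1, 1), (-2, 1), (-3, 1), (-3, 0), (-2, 0), (-2, -1)]
Fold 1: move[6]->R => LULLDRR INVALID (collision), skipped
Fold 2: move[0]->D => DULLDRD INVALID (collision), skipped
Fold 3: move[2]->U => LUULDRD INVALID (collision), skipped

Answer: XXX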